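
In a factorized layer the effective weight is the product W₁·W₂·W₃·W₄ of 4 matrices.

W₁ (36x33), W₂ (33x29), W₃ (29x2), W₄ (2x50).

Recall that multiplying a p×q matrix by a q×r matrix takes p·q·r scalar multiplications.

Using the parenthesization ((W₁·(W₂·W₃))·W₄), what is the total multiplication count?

7890

(W₂·W₃): 33×29 by 29×2 → 33×2, cost 33·29·2 = 1914
(W₁·(W₂·W₃)): 36×33 by 33×2 → 36×2, cost 36·33·2 = 2376; cumulative 4290
((W₁·(W₂·W₃))·W₄): 36×2 by 2×50 → 36×50, cost 36·2·50 = 3600; cumulative 7890
Total: 7890 scalar multiplications.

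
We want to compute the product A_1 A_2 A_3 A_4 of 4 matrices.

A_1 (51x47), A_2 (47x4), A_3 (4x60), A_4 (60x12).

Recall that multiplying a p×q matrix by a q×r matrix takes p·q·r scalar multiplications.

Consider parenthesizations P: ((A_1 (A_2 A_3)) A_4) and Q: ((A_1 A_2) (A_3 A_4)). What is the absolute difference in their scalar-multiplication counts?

176904

Order P = ((A_1 (A_2 A_3)) A_4): (A_2 A_3): 47×4 by 4×60 → 47×60, cost 47·4·60 = 11280; (A_1 (A_2 A_3)): 51×47 by 47×60 → 51×60, cost 51·47·60 = 143820; cumulative 155100; ((A_1 (A_2 A_3)) A_4): 51×60 by 60×12 → 51×12, cost 51·60·12 = 36720; cumulative 191820. Total 191820.
Order Q = ((A_1 A_2) (A_3 A_4)): (A_1 A_2): 51×47 by 47×4 → 51×4, cost 51·47·4 = 9588; (A_3 A_4): 4×60 by 60×12 → 4×12, cost 4·60·12 = 2880; ((A_1 A_2) (A_3 A_4)): 51×4 by 4×12 → 51×12, cost 51·4·12 = 2448; cumulative 14916. Total 14916.
Difference: |191820 − 14916| = 176904.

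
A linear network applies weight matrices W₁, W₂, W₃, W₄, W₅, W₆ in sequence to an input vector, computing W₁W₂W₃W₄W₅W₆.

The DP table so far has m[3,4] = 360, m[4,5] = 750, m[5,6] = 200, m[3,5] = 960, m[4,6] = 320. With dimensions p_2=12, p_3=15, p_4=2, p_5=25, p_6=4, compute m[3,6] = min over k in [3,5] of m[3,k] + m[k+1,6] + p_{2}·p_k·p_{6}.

656

m[3,6] = min over k∈[3,5] of m[3,k]+m[k+1,6]+p_{2}·p_k·p_{6}.
k=3: 0 + 320 + 12·15·4 = 1040; k=4: 360 + 200 + 12·2·4 = 656; k=5: 960 + 0 + 12·25·4 = 2160.
Minimum: 656 at k=4.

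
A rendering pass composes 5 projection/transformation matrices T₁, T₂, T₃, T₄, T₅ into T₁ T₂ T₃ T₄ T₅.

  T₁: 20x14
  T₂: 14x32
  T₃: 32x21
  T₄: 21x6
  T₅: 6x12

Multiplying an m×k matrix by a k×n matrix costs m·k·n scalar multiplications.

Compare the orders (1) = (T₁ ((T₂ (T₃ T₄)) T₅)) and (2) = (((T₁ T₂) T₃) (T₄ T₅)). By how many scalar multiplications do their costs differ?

Order (1) = (T₁ ((T₂ (T₃ T₄)) T₅)): (T₃ T₄): 32×21 by 21×6 → 32×6, cost 32·21·6 = 4032; (T₂ (T₃ T₄)): 14×32 by 32×6 → 14×6, cost 14·32·6 = 2688; cumulative 6720; ((T₂ (T₃ T₄)) T₅): 14×6 by 6×12 → 14×12, cost 14·6·12 = 1008; cumulative 7728; (T₁ ((T₂ (T₃ T₄)) T₅)): 20×14 by 14×12 → 20×12, cost 20·14·12 = 3360; cumulative 11088. Total 11088.
Order (2) = (((T₁ T₂) T₃) (T₄ T₅)): (T₁ T₂): 20×14 by 14×32 → 20×32, cost 20·14·32 = 8960; ((T₁ T₂) T₃): 20×32 by 32×21 → 20×21, cost 20·32·21 = 13440; cumulative 22400; (T₄ T₅): 21×6 by 6×12 → 21×12, cost 21·6·12 = 1512; (((T₁ T₂) T₃) (T₄ T₅)): 20×21 by 21×12 → 20×12, cost 20·21·12 = 5040; cumulative 28952. Total 28952.
Difference: |11088 − 28952| = 17864.

17864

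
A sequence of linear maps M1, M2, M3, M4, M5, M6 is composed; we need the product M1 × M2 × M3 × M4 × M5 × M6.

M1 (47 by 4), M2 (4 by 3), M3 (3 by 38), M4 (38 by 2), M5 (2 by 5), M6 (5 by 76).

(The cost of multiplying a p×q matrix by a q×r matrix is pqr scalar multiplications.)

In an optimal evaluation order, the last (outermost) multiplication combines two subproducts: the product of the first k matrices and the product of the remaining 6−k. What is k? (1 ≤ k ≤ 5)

Adjacent pairs: M1M2 = 47·4·3 = 564; M2M3 = 4·3·38 = 456; M3M4 = 3·38·2 = 228; M4M5 = 38·2·5 = 380; M5M6 = 2·5·76 = 760.
Length 3: M1..M3: k=1: 0+456+47·4·38=7600; k=2: 564+0+47·3·38=5922 → min 5922 | M2..M4: k=2: 0+228+4·3·2=252; k=3: 456+0+4·38·2=760 → min 252 | M3..M5: k=3: 0+380+3·38·5=950; k=4: 228+0+3·2·5=258 → min 258 | M4..M6: k=4: 0+760+38·2·76=6536; k=5: 380+0+38·5·76=14820 → min 6536.
Length 4: M1..M4: k=1: 0+252+47·4·2=628; k=2: 564+228+47·3·2=1074; k=3: 5922+0+47·38·2=9494 → min 628 | M2..M5: k=2: 0+258+4·3·5=318; k=3: 456+380+4·38·5=1596; k=4: 252+0+4·2·5=292 → min 292 | M3..M6: k=3: 0+6536+3·38·76=15200; k=4: 228+760+3·2·76=1444; k=5: 258+0+3·5·76=1398 → min 1398.
Length 5: M1..M5: k=1: 0+292+47·4·5=1232; k=2: 564+258+47·3·5=1527; k=3: 5922+380+47·38·5=15232; k=4: 628+0+47·2·5=1098 → min 1098 | M2..M6: k=2: 0+1398+4·3·76=2310; k=3: 456+6536+4·38·76=18544; k=4: 252+760+4·2·76=1620; k=5: 292+0+4·5·76=1812 → min 1620.
Top-level splits: k=1: (M1..M1)·(M2..M6) → 0+1620+47·4·76 = 15908; k=2: (M1..M2)·(M3..M6) → 564+1398+47·3·76 = 12678; k=3: (M1..M3)·(M4..M6) → 5922+6536+47·38·76 = 148194; k=4: (M1..M4)·(M5..M6) → 628+760+47·2·76 = 8532; k=5: (M1..M5)·(M6..M6) → 1098+0+47·5·76 = 18958.
Best split is after M4, i.e. k = 4.

4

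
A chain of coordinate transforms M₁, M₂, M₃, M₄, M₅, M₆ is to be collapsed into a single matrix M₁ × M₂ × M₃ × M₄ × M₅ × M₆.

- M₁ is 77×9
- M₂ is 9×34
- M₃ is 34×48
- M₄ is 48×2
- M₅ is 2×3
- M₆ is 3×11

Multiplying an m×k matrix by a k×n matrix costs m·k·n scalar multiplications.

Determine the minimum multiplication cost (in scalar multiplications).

7022

Adjacent pairs: M₁M₂ = 77·9·34 = 23562; M₂M₃ = 9·34·48 = 14688; M₃M₄ = 34·48·2 = 3264; M₄M₅ = 48·2·3 = 288; M₅M₆ = 2·3·11 = 66.
Length 3: M₁..M₃: k=1: 0+14688+77·9·48=47952; k=2: 23562+0+77·34·48=149226 → min 47952 | M₂..M₄: k=2: 0+3264+9·34·2=3876; k=3: 14688+0+9·48·2=15552 → min 3876 | M₃..M₅: k=3: 0+288+34·48·3=5184; k=4: 3264+0+34·2·3=3468 → min 3468 | M₄..M₆: k=4: 0+66+48·2·11=1122; k=5: 288+0+48·3·11=1872 → min 1122.
Length 4: M₁..M₄: k=1: 0+3876+77·9·2=5262; k=2: 23562+3264+77·34·2=32062; k=3: 47952+0+77·48·2=55344 → min 5262 | M₂..M₅: k=2: 0+3468+9·34·3=4386; k=3: 14688+288+9·48·3=16272; k=4: 3876+0+9·2·3=3930 → min 3930 | M₃..M₆: k=3: 0+1122+34·48·11=19074; k=4: 3264+66+34·2·11=4078; k=5: 3468+0+34·3·11=4590 → min 4078.
Length 5: M₁..M₅: k=1: 0+3930+77·9·3=6009; k=2: 23562+3468+77·34·3=34884; k=3: 47952+288+77·48·3=59328; k=4: 5262+0+77·2·3=5724 → min 5724 | M₂..M₆: k=2: 0+4078+9·34·11=7444; k=3: 14688+1122+9·48·11=20562; k=4: 3876+66+9·2·11=4140; k=5: 3930+0+9·3·11=4227 → min 4140.
Length 6: M₁..M₆: k=1: 0+4140+77·9·11=11763; k=2: 23562+4078+77·34·11=56438; k=3: 47952+1122+77·48·11=89730; k=4: 5262+66+77·2·11=7022; k=5: 5724+0+77·3·11=8265 → min 7022.
Optimal order: ((M₁ × (M₂ × (M₃ × M₄))) × (M₅ × M₆)) with cost 7022.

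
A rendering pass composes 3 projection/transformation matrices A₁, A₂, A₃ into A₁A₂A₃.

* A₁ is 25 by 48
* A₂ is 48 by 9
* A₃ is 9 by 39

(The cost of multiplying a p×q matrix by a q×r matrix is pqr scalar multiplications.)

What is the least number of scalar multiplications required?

Order (A₁(A₂A₃)): (A₂A₃): 48×9 by 9×39 → 48×39, cost 48·9·39 = 16848; (A₁(A₂A₃)): 25×48 by 48×39 → 25×39, cost 25·48·39 = 46800; cumulative 63648. Total 63648.
Order ((A₁A₂)A₃): (A₁A₂): 25×48 by 48×9 → 25×9, cost 25·48·9 = 10800; ((A₁A₂)A₃): 25×9 by 9×39 → 25×39, cost 25·9·39 = 8775; cumulative 19575. Total 19575.
Minimum: 19575.

19575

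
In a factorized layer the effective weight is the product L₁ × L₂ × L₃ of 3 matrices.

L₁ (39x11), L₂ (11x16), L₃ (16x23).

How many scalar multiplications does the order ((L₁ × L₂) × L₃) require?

21216

(L₁ × L₂): 39×11 by 11×16 → 39×16, cost 39·11·16 = 6864
((L₁ × L₂) × L₃): 39×16 by 16×23 → 39×23, cost 39·16·23 = 14352; cumulative 21216
Total: 21216 scalar multiplications.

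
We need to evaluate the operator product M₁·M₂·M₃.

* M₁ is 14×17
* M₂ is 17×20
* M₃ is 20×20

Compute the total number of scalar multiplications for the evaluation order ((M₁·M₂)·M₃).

10360

(M₁·M₂): 14×17 by 17×20 → 14×20, cost 14·17·20 = 4760
((M₁·M₂)·M₃): 14×20 by 20×20 → 14×20, cost 14·20·20 = 5600; cumulative 10360
Total: 10360 scalar multiplications.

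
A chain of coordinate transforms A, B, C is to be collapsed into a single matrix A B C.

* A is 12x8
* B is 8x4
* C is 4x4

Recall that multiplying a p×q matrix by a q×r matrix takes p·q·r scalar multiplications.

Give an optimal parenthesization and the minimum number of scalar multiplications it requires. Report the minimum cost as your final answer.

512

(A (B C)): cost 512.
((A B) C): cost 576.
Optimal: (A (B C)) with cost 512.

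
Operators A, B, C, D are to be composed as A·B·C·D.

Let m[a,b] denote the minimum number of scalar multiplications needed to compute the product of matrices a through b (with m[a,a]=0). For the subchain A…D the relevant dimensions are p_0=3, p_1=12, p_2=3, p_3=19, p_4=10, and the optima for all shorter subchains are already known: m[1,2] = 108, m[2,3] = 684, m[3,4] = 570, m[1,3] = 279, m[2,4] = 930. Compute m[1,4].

768

m[1,4] = min over k∈[1,3] of m[1,k]+m[k+1,4]+p_{0}·p_k·p_{4}.
k=1: 0 + 930 + 3·12·10 = 1290; k=2: 108 + 570 + 3·3·10 = 768; k=3: 279 + 0 + 3·19·10 = 849.
Minimum: 768 at k=2.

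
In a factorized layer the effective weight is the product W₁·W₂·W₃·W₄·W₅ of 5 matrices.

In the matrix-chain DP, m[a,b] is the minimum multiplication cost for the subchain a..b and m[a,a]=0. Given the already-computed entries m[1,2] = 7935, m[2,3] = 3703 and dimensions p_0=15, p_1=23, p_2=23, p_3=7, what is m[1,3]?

6118

m[1,3] = min over k∈[1,2] of m[1,k]+m[k+1,3]+p_{0}·p_k·p_{3}.
k=1: 0 + 3703 + 15·23·7 = 6118; k=2: 7935 + 0 + 15·23·7 = 10350.
Minimum: 6118 at k=1.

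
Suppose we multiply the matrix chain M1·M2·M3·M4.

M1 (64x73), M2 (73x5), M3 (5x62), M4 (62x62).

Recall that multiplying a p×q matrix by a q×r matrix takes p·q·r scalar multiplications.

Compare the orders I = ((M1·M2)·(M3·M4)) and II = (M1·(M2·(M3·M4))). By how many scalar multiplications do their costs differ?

269094

Order I = ((M1·M2)·(M3·M4)): (M1·M2): 64×73 by 73×5 → 64×5, cost 64·73·5 = 23360; (M3·M4): 5×62 by 62×62 → 5×62, cost 5·62·62 = 19220; ((M1·M2)·(M3·M4)): 64×5 by 5×62 → 64×62, cost 64·5·62 = 19840; cumulative 62420. Total 62420.
Order II = (M1·(M2·(M3·M4))): (M3·M4): 5×62 by 62×62 → 5×62, cost 5·62·62 = 19220; (M2·(M3·M4)): 73×5 by 5×62 → 73×62, cost 73·5·62 = 22630; cumulative 41850; (M1·(M2·(M3·M4))): 64×73 by 73×62 → 64×62, cost 64·73·62 = 289664; cumulative 331514. Total 331514.
Difference: |62420 − 331514| = 269094.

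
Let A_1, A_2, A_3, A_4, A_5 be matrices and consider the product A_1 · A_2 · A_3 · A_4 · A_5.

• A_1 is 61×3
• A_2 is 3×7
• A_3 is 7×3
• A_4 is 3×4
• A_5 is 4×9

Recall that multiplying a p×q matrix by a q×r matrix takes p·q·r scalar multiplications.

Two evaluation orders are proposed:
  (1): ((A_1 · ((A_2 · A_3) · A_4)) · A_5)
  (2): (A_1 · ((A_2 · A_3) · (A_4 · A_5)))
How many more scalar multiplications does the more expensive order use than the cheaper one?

Order (1) = ((A_1 · ((A_2 · A_3) · A_4)) · A_5): (A_2 · A_3): 3×7 by 7×3 → 3×3, cost 3·7·3 = 63; ((A_2 · A_3) · A_4): 3×3 by 3×4 → 3×4, cost 3·3·4 = 36; cumulative 99; (A_1 · ((A_2 · A_3) · A_4)): 61×3 by 3×4 → 61×4, cost 61·3·4 = 732; cumulative 831; ((A_1 · ((A_2 · A_3) · A_4)) · A_5): 61×4 by 4×9 → 61×9, cost 61·4·9 = 2196; cumulative 3027. Total 3027.
Order (2) = (A_1 · ((A_2 · A_3) · (A_4 · A_5))): (A_2 · A_3): 3×7 by 7×3 → 3×3, cost 3·7·3 = 63; (A_4 · A_5): 3×4 by 4×9 → 3×9, cost 3·4·9 = 108; ((A_2 · A_3) · (A_4 · A_5)): 3×3 by 3×9 → 3×9, cost 3·3·9 = 81; cumulative 252; (A_1 · ((A_2 · A_3) · (A_4 · A_5))): 61×3 by 3×9 → 61×9, cost 61·3·9 = 1647; cumulative 1899. Total 1899.
Difference: |3027 − 1899| = 1128.

1128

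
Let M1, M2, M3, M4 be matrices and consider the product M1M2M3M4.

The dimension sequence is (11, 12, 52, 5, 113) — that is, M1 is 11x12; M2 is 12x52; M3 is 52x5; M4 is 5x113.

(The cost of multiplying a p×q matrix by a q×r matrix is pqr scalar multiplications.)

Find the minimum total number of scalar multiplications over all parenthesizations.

Adjacent pairs: M1M2 = 11·12·52 = 6864; M2M3 = 12·52·5 = 3120; M3M4 = 52·5·113 = 29380.
Length 3: M1..M3: k=1: 0+3120+11·12·5=3780; k=2: 6864+0+11·52·5=9724 → min 3780 | M2..M4: k=2: 0+29380+12·52·113=99892; k=3: 3120+0+12·5·113=9900 → min 9900.
Length 4: M1..M4: k=1: 0+9900+11·12·113=24816; k=2: 6864+29380+11·52·113=100880; k=3: 3780+0+11·5·113=9995 → min 9995.
Optimal order: ((M1(M2M3))M4) with cost 9995.

9995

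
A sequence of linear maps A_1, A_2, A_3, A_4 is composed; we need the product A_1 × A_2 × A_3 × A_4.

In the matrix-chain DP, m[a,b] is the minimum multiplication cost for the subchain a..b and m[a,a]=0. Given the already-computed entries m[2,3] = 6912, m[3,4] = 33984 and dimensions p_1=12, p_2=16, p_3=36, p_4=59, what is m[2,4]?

m[2,4] = min over k∈[2,3] of m[2,k]+m[k+1,4]+p_{1}·p_k·p_{4}.
k=2: 0 + 33984 + 12·16·59 = 45312; k=3: 6912 + 0 + 12·36·59 = 32400.
Minimum: 32400 at k=3.

32400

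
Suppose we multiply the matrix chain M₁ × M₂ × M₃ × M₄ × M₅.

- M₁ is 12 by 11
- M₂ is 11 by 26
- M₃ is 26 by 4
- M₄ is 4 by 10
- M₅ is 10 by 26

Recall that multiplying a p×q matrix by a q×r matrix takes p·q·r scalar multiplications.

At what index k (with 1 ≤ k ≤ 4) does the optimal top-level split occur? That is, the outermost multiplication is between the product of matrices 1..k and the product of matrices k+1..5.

Adjacent pairs: M₁M₂ = 12·11·26 = 3432; M₂M₃ = 11·26·4 = 1144; M₃M₄ = 26·4·10 = 1040; M₄M₅ = 4·10·26 = 1040.
Length 3: M₁..M₃: k=1: 0+1144+12·11·4=1672; k=2: 3432+0+12·26·4=4680 → min 1672 | M₂..M₄: k=2: 0+1040+11·26·10=3900; k=3: 1144+0+11·4·10=1584 → min 1584 | M₃..M₅: k=3: 0+1040+26·4·26=3744; k=4: 1040+0+26·10·26=7800 → min 3744.
Length 4: M₁..M₄: k=1: 0+1584+12·11·10=2904; k=2: 3432+1040+12·26·10=7592; k=3: 1672+0+12·4·10=2152 → min 2152 | M₂..M₅: k=2: 0+3744+11·26·26=11180; k=3: 1144+1040+11·4·26=3328; k=4: 1584+0+11·10·26=4444 → min 3328.
Top-level splits: k=1: (M₁..M₁)·(M₂..M₅) → 0+3328+12·11·26 = 6760; k=2: (M₁..M₂)·(M₃..M₅) → 3432+3744+12·26·26 = 15288; k=3: (M₁..M₃)·(M₄..M₅) → 1672+1040+12·4·26 = 3960; k=4: (M₁..M₄)·(M₅..M₅) → 2152+0+12·10·26 = 5272.
Best split is after M₃, i.e. k = 3.

3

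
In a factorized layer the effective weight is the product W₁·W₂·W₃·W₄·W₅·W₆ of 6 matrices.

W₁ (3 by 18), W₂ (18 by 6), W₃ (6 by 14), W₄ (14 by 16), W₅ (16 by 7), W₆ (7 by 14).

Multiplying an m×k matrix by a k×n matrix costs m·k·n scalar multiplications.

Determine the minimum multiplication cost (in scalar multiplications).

Adjacent pairs: W₁W₂ = 3·18·6 = 324; W₂W₃ = 18·6·14 = 1512; W₃W₄ = 6·14·16 = 1344; W₄W₅ = 14·16·7 = 1568; W₅W₆ = 16·7·14 = 1568.
Length 3: W₁..W₃: k=1: 0+1512+3·18·14=2268; k=2: 324+0+3·6·14=576 → min 576 | W₂..W₄: k=2: 0+1344+18·6·16=3072; k=3: 1512+0+18·14·16=5544 → min 3072 | W₃..W₅: k=3: 0+1568+6·14·7=2156; k=4: 1344+0+6·16·7=2016 → min 2016 | W₄..W₆: k=4: 0+1568+14·16·14=4704; k=5: 1568+0+14·7·14=2940 → min 2940.
Length 4: W₁..W₄: k=1: 0+3072+3·18·16=3936; k=2: 324+1344+3·6·16=1956; k=3: 576+0+3·14·16=1248 → min 1248 | W₂..W₅: k=2: 0+2016+18·6·7=2772; k=3: 1512+1568+18·14·7=4844; k=4: 3072+0+18·16·7=5088 → min 2772 | W₃..W₆: k=3: 0+2940+6·14·14=4116; k=4: 1344+1568+6·16·14=4256; k=5: 2016+0+6·7·14=2604 → min 2604.
Length 5: W₁..W₅: k=1: 0+2772+3·18·7=3150; k=2: 324+2016+3·6·7=2466; k=3: 576+1568+3·14·7=2438; k=4: 1248+0+3·16·7=1584 → min 1584 | W₂..W₆: k=2: 0+2604+18·6·14=4116; k=3: 1512+2940+18·14·14=7980; k=4: 3072+1568+18·16·14=8672; k=5: 2772+0+18·7·14=4536 → min 4116.
Length 6: W₁..W₆: k=1: 0+4116+3·18·14=4872; k=2: 324+2604+3·6·14=3180; k=3: 576+2940+3·14·14=4104; k=4: 1248+1568+3·16·14=3488; k=5: 1584+0+3·7·14=1878 → min 1878.
Optimal order: (((((W₁·W₂)·W₃)·W₄)·W₅)·W₆) with cost 1878.

1878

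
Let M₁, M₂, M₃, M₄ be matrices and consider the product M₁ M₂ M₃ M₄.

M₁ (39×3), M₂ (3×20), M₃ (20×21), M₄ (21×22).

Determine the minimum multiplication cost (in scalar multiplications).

5220

Adjacent pairs: M₁M₂ = 39·3·20 = 2340; M₂M₃ = 3·20·21 = 1260; M₃M₄ = 20·21·22 = 9240.
Length 3: M₁..M₃: k=1: 0+1260+39·3·21=3717; k=2: 2340+0+39·20·21=18720 → min 3717 | M₂..M₄: k=2: 0+9240+3·20·22=10560; k=3: 1260+0+3·21·22=2646 → min 2646.
Length 4: M₁..M₄: k=1: 0+2646+39·3·22=5220; k=2: 2340+9240+39·20·22=28740; k=3: 3717+0+39·21·22=21735 → min 5220.
Optimal order: (M₁ ((M₂ M₃) M₄)) with cost 5220.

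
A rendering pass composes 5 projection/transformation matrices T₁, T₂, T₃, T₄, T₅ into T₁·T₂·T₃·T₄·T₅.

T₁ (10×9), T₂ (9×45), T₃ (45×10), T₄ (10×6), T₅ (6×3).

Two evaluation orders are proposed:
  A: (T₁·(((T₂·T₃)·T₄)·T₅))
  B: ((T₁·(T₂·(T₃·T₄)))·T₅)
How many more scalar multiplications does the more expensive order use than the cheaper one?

Order A = (T₁·(((T₂·T₃)·T₄)·T₅)): (T₂·T₃): 9×45 by 45×10 → 9×10, cost 9·45·10 = 4050; ((T₂·T₃)·T₄): 9×10 by 10×6 → 9×6, cost 9·10·6 = 540; cumulative 4590; (((T₂·T₃)·T₄)·T₅): 9×6 by 6×3 → 9×3, cost 9·6·3 = 162; cumulative 4752; (T₁·(((T₂·T₃)·T₄)·T₅)): 10×9 by 9×3 → 10×3, cost 10·9·3 = 270; cumulative 5022. Total 5022.
Order B = ((T₁·(T₂·(T₃·T₄)))·T₅): (T₃·T₄): 45×10 by 10×6 → 45×6, cost 45·10·6 = 2700; (T₂·(T₃·T₄)): 9×45 by 45×6 → 9×6, cost 9·45·6 = 2430; cumulative 5130; (T₁·(T₂·(T₃·T₄))): 10×9 by 9×6 → 10×6, cost 10·9·6 = 540; cumulative 5670; ((T₁·(T₂·(T₃·T₄)))·T₅): 10×6 by 6×3 → 10×3, cost 10·6·3 = 180; cumulative 5850. Total 5850.
Difference: |5022 − 5850| = 828.

828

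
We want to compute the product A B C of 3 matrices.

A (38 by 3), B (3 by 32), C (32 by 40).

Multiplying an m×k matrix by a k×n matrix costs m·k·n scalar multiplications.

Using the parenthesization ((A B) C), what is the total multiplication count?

52288

(A B): 38×3 by 3×32 → 38×32, cost 38·3·32 = 3648
((A B) C): 38×32 by 32×40 → 38×40, cost 38·32·40 = 48640; cumulative 52288
Total: 52288 scalar multiplications.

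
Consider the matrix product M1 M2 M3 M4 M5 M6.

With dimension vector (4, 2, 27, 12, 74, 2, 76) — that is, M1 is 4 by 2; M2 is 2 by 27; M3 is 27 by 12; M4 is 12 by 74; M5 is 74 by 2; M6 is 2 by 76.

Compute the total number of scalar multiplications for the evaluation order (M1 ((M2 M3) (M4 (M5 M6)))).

81816

(M2 M3): 2×27 by 27×12 → 2×12, cost 2·27·12 = 648
(M5 M6): 74×2 by 2×76 → 74×76, cost 74·2·76 = 11248
(M4 (M5 M6)): 12×74 by 74×76 → 12×76, cost 12·74·76 = 67488; cumulative 78736
((M2 M3) (M4 (M5 M6))): 2×12 by 12×76 → 2×76, cost 2·12·76 = 1824; cumulative 81208
(M1 ((M2 M3) (M4 (M5 M6)))): 4×2 by 2×76 → 4×76, cost 4·2·76 = 608; cumulative 81816
Total: 81816 scalar multiplications.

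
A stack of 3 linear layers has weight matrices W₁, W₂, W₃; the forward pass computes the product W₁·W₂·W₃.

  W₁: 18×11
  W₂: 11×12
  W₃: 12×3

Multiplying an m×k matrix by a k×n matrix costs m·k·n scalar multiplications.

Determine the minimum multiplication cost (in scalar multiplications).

Order (W₁·(W₂·W₃)): (W₂·W₃): 11×12 by 12×3 → 11×3, cost 11·12·3 = 396; (W₁·(W₂·W₃)): 18×11 by 11×3 → 18×3, cost 18·11·3 = 594; cumulative 990. Total 990.
Order ((W₁·W₂)·W₃): (W₁·W₂): 18×11 by 11×12 → 18×12, cost 18·11·12 = 2376; ((W₁·W₂)·W₃): 18×12 by 12×3 → 18×3, cost 18·12·3 = 648; cumulative 3024. Total 3024.
Minimum: 990.

990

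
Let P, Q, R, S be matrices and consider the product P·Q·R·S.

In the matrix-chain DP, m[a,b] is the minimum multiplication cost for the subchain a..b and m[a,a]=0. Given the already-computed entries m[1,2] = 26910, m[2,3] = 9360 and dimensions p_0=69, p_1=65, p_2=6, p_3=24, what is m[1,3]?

36846

m[1,3] = min over k∈[1,2] of m[1,k]+m[k+1,3]+p_{0}·p_k·p_{3}.
k=1: 0 + 9360 + 69·65·24 = 117000; k=2: 26910 + 0 + 69·6·24 = 36846.
Minimum: 36846 at k=2.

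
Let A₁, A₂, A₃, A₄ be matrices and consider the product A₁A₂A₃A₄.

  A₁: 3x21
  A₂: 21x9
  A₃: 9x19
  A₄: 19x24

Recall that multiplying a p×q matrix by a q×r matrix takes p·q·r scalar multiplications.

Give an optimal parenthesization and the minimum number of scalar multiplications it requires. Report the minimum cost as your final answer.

Adjacent pairs: A₁A₂ = 3·21·9 = 567; A₂A₃ = 21·9·19 = 3591; A₃A₄ = 9·19·24 = 4104.
Length 3: A₁..A₃: k=1: 0+3591+3·21·19=4788; k=2: 567+0+3·9·19=1080 → min 1080 | A₂..A₄: k=2: 0+4104+21·9·24=8640; k=3: 3591+0+21·19·24=13167 → min 8640.
Length 4: A₁..A₄: k=1: 0+8640+3·21·24=10152; k=2: 567+4104+3·9·24=5319; k=3: 1080+0+3·19·24=2448 → min 2448.
Optimal parenthesization: (((A₁A₂)A₃)A₄) with cost 2448.

2448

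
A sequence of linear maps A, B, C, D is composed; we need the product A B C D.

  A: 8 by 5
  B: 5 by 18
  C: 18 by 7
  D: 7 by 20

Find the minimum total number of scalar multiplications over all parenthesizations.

2030

Adjacent pairs: AB = 8·5·18 = 720; BC = 5·18·7 = 630; CD = 18·7·20 = 2520.
Length 3: A..C: k=1: 0+630+8·5·7=910; k=2: 720+0+8·18·7=1728 → min 910 | B..D: k=2: 0+2520+5·18·20=4320; k=3: 630+0+5·7·20=1330 → min 1330.
Length 4: A..D: k=1: 0+1330+8·5·20=2130; k=2: 720+2520+8·18·20=6120; k=3: 910+0+8·7·20=2030 → min 2030.
Optimal order: ((A (B C)) D) with cost 2030.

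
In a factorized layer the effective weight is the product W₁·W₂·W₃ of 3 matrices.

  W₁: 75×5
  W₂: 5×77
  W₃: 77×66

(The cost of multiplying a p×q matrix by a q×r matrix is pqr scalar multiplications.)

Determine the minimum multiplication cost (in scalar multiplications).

Order (W₁·(W₂·W₃)): (W₂·W₃): 5×77 by 77×66 → 5×66, cost 5·77·66 = 25410; (W₁·(W₂·W₃)): 75×5 by 5×66 → 75×66, cost 75·5·66 = 24750; cumulative 50160. Total 50160.
Order ((W₁·W₂)·W₃): (W₁·W₂): 75×5 by 5×77 → 75×77, cost 75·5·77 = 28875; ((W₁·W₂)·W₃): 75×77 by 77×66 → 75×66, cost 75·77·66 = 381150; cumulative 410025. Total 410025.
Minimum: 50160.

50160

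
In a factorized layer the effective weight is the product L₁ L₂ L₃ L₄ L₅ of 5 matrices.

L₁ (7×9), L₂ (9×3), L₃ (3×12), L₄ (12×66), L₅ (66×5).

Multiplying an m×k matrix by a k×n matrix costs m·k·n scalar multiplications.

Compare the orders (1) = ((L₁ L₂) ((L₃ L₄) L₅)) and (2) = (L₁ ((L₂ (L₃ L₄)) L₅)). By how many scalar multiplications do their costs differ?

3783

Order (1) = ((L₁ L₂) ((L₃ L₄) L₅)): (L₁ L₂): 7×9 by 9×3 → 7×3, cost 7·9·3 = 189; (L₃ L₄): 3×12 by 12×66 → 3×66, cost 3·12·66 = 2376; ((L₃ L₄) L₅): 3×66 by 66×5 → 3×5, cost 3·66·5 = 990; cumulative 3366; ((L₁ L₂) ((L₃ L₄) L₅)): 7×3 by 3×5 → 7×5, cost 7·3·5 = 105; cumulative 3660. Total 3660.
Order (2) = (L₁ ((L₂ (L₃ L₄)) L₅)): (L₃ L₄): 3×12 by 12×66 → 3×66, cost 3·12·66 = 2376; (L₂ (L₃ L₄)): 9×3 by 3×66 → 9×66, cost 9·3·66 = 1782; cumulative 4158; ((L₂ (L₃ L₄)) L₅): 9×66 by 66×5 → 9×5, cost 9·66·5 = 2970; cumulative 7128; (L₁ ((L₂ (L₃ L₄)) L₅)): 7×9 by 9×5 → 7×5, cost 7·9·5 = 315; cumulative 7443. Total 7443.
Difference: |3660 − 7443| = 3783.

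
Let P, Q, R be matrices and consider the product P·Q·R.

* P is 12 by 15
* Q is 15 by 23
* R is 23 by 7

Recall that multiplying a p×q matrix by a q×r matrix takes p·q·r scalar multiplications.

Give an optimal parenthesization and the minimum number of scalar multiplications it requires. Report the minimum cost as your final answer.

(P·(Q·R)): cost 3675.
((P·Q)·R): cost 6072.
Optimal: (P·(Q·R)) with cost 3675.

3675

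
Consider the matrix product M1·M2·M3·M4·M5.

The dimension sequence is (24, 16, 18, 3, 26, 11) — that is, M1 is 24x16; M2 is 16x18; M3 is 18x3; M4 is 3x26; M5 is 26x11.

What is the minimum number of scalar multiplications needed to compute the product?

Adjacent pairs: M1M2 = 24·16·18 = 6912; M2M3 = 16·18·3 = 864; M3M4 = 18·3·26 = 1404; M4M5 = 3·26·11 = 858.
Length 3: M1..M3: k=1: 0+864+24·16·3=2016; k=2: 6912+0+24·18·3=8208 → min 2016 | M2..M4: k=2: 0+1404+16·18·26=8892; k=3: 864+0+16·3·26=2112 → min 2112 | M3..M5: k=3: 0+858+18·3·11=1452; k=4: 1404+0+18·26·11=6552 → min 1452.
Length 4: M1..M4: k=1: 0+2112+24·16·26=12096; k=2: 6912+1404+24·18·26=19548; k=3: 2016+0+24·3·26=3888 → min 3888 | M2..M5: k=2: 0+1452+16·18·11=4620; k=3: 864+858+16·3·11=2250; k=4: 2112+0+16·26·11=6688 → min 2250.
Length 5: M1..M5: k=1: 0+2250+24·16·11=6474; k=2: 6912+1452+24·18·11=13116; k=3: 2016+858+24·3·11=3666; k=4: 3888+0+24·26·11=10752 → min 3666.
Optimal order: ((M1·(M2·M3))·(M4·M5)) with cost 3666.

3666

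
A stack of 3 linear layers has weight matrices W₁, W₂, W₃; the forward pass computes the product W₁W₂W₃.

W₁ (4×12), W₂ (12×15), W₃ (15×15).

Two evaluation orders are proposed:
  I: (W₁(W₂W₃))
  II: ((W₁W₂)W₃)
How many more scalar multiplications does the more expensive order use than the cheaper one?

Order I = (W₁(W₂W₃)): (W₂W₃): 12×15 by 15×15 → 12×15, cost 12·15·15 = 2700; (W₁(W₂W₃)): 4×12 by 12×15 → 4×15, cost 4·12·15 = 720; cumulative 3420. Total 3420.
Order II = ((W₁W₂)W₃): (W₁W₂): 4×12 by 12×15 → 4×15, cost 4·12·15 = 720; ((W₁W₂)W₃): 4×15 by 15×15 → 4×15, cost 4·15·15 = 900; cumulative 1620. Total 1620.
Difference: |3420 − 1620| = 1800.

1800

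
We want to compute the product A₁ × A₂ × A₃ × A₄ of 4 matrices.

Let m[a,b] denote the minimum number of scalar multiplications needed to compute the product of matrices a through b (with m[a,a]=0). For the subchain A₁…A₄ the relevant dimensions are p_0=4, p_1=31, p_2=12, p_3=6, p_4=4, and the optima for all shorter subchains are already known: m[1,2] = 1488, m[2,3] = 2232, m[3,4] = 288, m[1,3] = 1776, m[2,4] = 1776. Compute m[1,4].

1872

m[1,4] = min over k∈[1,3] of m[1,k]+m[k+1,4]+p_{0}·p_k·p_{4}.
k=1: 0 + 1776 + 4·31·4 = 2272; k=2: 1488 + 288 + 4·12·4 = 1968; k=3: 1776 + 0 + 4·6·4 = 1872.
Minimum: 1872 at k=3.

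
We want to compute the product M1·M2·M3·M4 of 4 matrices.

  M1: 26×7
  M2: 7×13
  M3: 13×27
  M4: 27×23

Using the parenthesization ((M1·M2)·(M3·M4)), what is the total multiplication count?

18213

(M1·M2): 26×7 by 7×13 → 26×13, cost 26·7·13 = 2366
(M3·M4): 13×27 by 27×23 → 13×23, cost 13·27·23 = 8073
((M1·M2)·(M3·M4)): 26×13 by 13×23 → 26×23, cost 26·13·23 = 7774; cumulative 18213
Total: 18213 scalar multiplications.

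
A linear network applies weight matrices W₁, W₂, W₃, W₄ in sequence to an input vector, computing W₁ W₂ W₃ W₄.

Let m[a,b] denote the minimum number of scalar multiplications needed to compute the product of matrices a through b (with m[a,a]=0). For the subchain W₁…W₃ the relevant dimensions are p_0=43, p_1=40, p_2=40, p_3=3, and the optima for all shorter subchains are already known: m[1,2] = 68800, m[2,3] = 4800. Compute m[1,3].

9960

m[1,3] = min over k∈[1,2] of m[1,k]+m[k+1,3]+p_{0}·p_k·p_{3}.
k=1: 0 + 4800 + 43·40·3 = 9960; k=2: 68800 + 0 + 43·40·3 = 73960.
Minimum: 9960 at k=1.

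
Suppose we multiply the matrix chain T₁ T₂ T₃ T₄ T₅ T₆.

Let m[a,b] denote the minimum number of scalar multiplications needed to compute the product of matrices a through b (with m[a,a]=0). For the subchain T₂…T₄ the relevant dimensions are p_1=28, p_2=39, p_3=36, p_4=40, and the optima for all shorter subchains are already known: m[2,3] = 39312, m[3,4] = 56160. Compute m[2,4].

79632

m[2,4] = min over k∈[2,3] of m[2,k]+m[k+1,4]+p_{1}·p_k·p_{4}.
k=2: 0 + 56160 + 28·39·40 = 99840; k=3: 39312 + 0 + 28·36·40 = 79632.
Minimum: 79632 at k=3.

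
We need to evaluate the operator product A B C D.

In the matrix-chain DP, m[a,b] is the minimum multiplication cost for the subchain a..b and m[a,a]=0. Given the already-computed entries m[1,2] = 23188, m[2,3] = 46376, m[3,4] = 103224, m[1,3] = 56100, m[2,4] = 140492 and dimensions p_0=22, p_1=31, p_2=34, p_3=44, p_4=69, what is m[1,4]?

122892

m[1,4] = min over k∈[1,3] of m[1,k]+m[k+1,4]+p_{0}·p_k·p_{4}.
k=1: 0 + 140492 + 22·31·69 = 187550; k=2: 23188 + 103224 + 22·34·69 = 178024; k=3: 56100 + 0 + 22·44·69 = 122892.
Minimum: 122892 at k=3.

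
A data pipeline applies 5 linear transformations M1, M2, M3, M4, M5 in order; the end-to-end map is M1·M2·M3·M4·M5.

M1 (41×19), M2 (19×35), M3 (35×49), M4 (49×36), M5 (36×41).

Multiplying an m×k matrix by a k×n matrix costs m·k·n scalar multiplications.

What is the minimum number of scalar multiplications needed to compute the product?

Adjacent pairs: M1M2 = 41·19·35 = 27265; M2M3 = 19·35·49 = 32585; M3M4 = 35·49·36 = 61740; M4M5 = 49·36·41 = 72324.
Length 3: M1..M3: k=1: 0+32585+41·19·49=70756; k=2: 27265+0+41·35·49=97580 → min 70756 | M2..M4: k=2: 0+61740+19·35·36=85680; k=3: 32585+0+19·49·36=66101 → min 66101 | M3..M5: k=3: 0+72324+35·49·41=142639; k=4: 61740+0+35·36·41=113400 → min 113400.
Length 4: M1..M4: k=1: 0+66101+41·19·36=94145; k=2: 27265+61740+41·35·36=140665; k=3: 70756+0+41·49·36=143080 → min 94145 | M2..M5: k=2: 0+113400+19·35·41=140665; k=3: 32585+72324+19·49·41=143080; k=4: 66101+0+19·36·41=94145 → min 94145.
Length 5: M1..M5: k=1: 0+94145+41·19·41=126084; k=2: 27265+113400+41·35·41=199500; k=3: 70756+72324+41·49·41=225449; k=4: 94145+0+41·36·41=154661 → min 126084.
Optimal order: (M1·(((M2·M3)·M4)·M5)) with cost 126084.

126084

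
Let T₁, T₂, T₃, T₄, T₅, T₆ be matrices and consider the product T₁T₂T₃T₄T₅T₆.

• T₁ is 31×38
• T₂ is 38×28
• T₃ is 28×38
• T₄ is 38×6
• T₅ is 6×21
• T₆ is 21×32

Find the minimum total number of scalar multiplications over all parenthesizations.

29820

Adjacent pairs: T₁T₂ = 31·38·28 = 32984; T₂T₃ = 38·28·38 = 40432; T₃T₄ = 28·38·6 = 6384; T₄T₅ = 38·6·21 = 4788; T₅T₆ = 6·21·32 = 4032.
Length 3: T₁..T₃: k=1: 0+40432+31·38·38=85196; k=2: 32984+0+31·28·38=65968 → min 65968 | T₂..T₄: k=2: 0+6384+38·28·6=12768; k=3: 40432+0+38·38·6=49096 → min 12768 | T₃..T₅: k=3: 0+4788+28·38·21=27132; k=4: 6384+0+28·6·21=9912 → min 9912 | T₄..T₆: k=4: 0+4032+38·6·32=11328; k=5: 4788+0+38·21·32=30324 → min 11328.
Length 4: T₁..T₄: k=1: 0+12768+31·38·6=19836; k=2: 32984+6384+31·28·6=44576; k=3: 65968+0+31·38·6=73036 → min 19836 | T₂..T₅: k=2: 0+9912+38·28·21=32256; k=3: 40432+4788+38·38·21=75544; k=4: 12768+0+38·6·21=17556 → min 17556 | T₃..T₆: k=3: 0+11328+28·38·32=45376; k=4: 6384+4032+28·6·32=15792; k=5: 9912+0+28·21·32=28728 → min 15792.
Length 5: T₁..T₅: k=1: 0+17556+31·38·21=42294; k=2: 32984+9912+31·28·21=61124; k=3: 65968+4788+31·38·21=95494; k=4: 19836+0+31·6·21=23742 → min 23742 | T₂..T₆: k=2: 0+15792+38·28·32=49840; k=3: 40432+11328+38·38·32=97968; k=4: 12768+4032+38·6·32=24096; k=5: 17556+0+38·21·32=43092 → min 24096.
Length 6: T₁..T₆: k=1: 0+24096+31·38·32=61792; k=2: 32984+15792+31·28·32=76552; k=3: 65968+11328+31·38·32=114992; k=4: 19836+4032+31·6·32=29820; k=5: 23742+0+31·21·32=44574 → min 29820.
Optimal order: ((T₁(T₂(T₃T₄)))(T₅T₆)) with cost 29820.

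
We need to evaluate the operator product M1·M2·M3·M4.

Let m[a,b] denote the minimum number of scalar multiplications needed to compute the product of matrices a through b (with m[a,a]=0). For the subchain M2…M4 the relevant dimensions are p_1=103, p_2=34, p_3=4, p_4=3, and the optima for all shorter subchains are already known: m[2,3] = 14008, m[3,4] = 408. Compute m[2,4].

m[2,4] = min over k∈[2,3] of m[2,k]+m[k+1,4]+p_{1}·p_k·p_{4}.
k=2: 0 + 408 + 103·34·3 = 10914; k=3: 14008 + 0 + 103·4·3 = 15244.
Minimum: 10914 at k=2.

10914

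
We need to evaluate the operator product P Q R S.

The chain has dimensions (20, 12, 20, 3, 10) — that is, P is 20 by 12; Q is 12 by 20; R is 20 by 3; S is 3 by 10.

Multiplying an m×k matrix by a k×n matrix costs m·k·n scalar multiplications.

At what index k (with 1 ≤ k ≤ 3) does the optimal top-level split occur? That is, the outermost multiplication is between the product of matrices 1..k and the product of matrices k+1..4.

Adjacent pairs: PQ = 20·12·20 = 4800; QR = 12·20·3 = 720; RS = 20·3·10 = 600.
Length 3: P..R: k=1: 0+720+20·12·3=1440; k=2: 4800+0+20·20·3=6000 → min 1440 | Q..S: k=2: 0+600+12·20·10=3000; k=3: 720+0+12·3·10=1080 → min 1080.
Top-level splits: k=1: (P..P)·(Q..S) → 0+1080+20·12·10 = 3480; k=2: (P..Q)·(R..S) → 4800+600+20·20·10 = 9400; k=3: (P..R)·(S..S) → 1440+0+20·3·10 = 2040.
Best split is after R, i.e. k = 3.

3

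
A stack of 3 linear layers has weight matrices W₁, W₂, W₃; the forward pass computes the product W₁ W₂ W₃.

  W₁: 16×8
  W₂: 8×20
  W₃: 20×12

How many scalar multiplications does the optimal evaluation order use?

Order (W₁ (W₂ W₃)): (W₂ W₃): 8×20 by 20×12 → 8×12, cost 8·20·12 = 1920; (W₁ (W₂ W₃)): 16×8 by 8×12 → 16×12, cost 16·8·12 = 1536; cumulative 3456. Total 3456.
Order ((W₁ W₂) W₃): (W₁ W₂): 16×8 by 8×20 → 16×20, cost 16·8·20 = 2560; ((W₁ W₂) W₃): 16×20 by 20×12 → 16×12, cost 16·20·12 = 3840; cumulative 6400. Total 6400.
Minimum: 3456.

3456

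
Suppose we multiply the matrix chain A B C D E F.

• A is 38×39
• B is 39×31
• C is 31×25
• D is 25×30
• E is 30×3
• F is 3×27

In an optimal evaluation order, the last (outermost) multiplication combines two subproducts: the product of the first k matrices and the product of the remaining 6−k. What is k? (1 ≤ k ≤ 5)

Adjacent pairs: AB = 38·39·31 = 45942; BC = 39·31·25 = 30225; CD = 31·25·30 = 23250; DE = 25·30·3 = 2250; EF = 30·3·27 = 2430.
Length 3: A..C: k=1: 0+30225+38·39·25=67275; k=2: 45942+0+38·31·25=75392 → min 67275 | B..D: k=2: 0+23250+39·31·30=59520; k=3: 30225+0+39·25·30=59475 → min 59475 | C..E: k=3: 0+2250+31·25·3=4575; k=4: 23250+0+31·30·3=26040 → min 4575 | D..F: k=4: 0+2430+25·30·27=22680; k=5: 2250+0+25·3·27=4275 → min 4275.
Length 4: A..D: k=1: 0+59475+38·39·30=103935; k=2: 45942+23250+38·31·30=104532; k=3: 67275+0+38·25·30=95775 → min 95775 | B..E: k=2: 0+4575+39·31·3=8202; k=3: 30225+2250+39·25·3=35400; k=4: 59475+0+39·30·3=62985 → min 8202 | C..F: k=3: 0+4275+31·25·27=25200; k=4: 23250+2430+31·30·27=50790; k=5: 4575+0+31·3·27=7086 → min 7086.
Length 5: A..E: k=1: 0+8202+38·39·3=12648; k=2: 45942+4575+38·31·3=54051; k=3: 67275+2250+38·25·3=72375; k=4: 95775+0+38·30·3=99195 → min 12648 | B..F: k=2: 0+7086+39·31·27=39729; k=3: 30225+4275+39·25·27=60825; k=4: 59475+2430+39·30·27=93495; k=5: 8202+0+39·3·27=11361 → min 11361.
Top-level splits: k=1: (A..A)·(B..F) → 0+11361+38·39·27 = 51375; k=2: (A..B)·(C..F) → 45942+7086+38·31·27 = 84834; k=3: (A..C)·(D..F) → 67275+4275+38·25·27 = 97200; k=4: (A..D)·(E..F) → 95775+2430+38·30·27 = 128985; k=5: (A..E)·(F..F) → 12648+0+38·3·27 = 15726.
Best split is after E, i.e. k = 5.

5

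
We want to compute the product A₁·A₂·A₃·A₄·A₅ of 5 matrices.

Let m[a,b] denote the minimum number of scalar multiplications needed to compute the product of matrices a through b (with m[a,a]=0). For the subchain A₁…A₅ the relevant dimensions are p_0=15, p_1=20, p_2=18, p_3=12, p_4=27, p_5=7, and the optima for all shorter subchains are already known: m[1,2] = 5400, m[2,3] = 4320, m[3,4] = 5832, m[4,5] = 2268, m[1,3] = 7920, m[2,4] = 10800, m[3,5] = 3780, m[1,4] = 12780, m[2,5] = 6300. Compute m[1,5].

8400

m[1,5] = min over k∈[1,4] of m[1,k]+m[k+1,5]+p_{0}·p_k·p_{5}.
k=1: 0 + 6300 + 15·20·7 = 8400; k=2: 5400 + 3780 + 15·18·7 = 11070; k=3: 7920 + 2268 + 15·12·7 = 11448; k=4: 12780 + 0 + 15·27·7 = 15615.
Minimum: 8400 at k=1.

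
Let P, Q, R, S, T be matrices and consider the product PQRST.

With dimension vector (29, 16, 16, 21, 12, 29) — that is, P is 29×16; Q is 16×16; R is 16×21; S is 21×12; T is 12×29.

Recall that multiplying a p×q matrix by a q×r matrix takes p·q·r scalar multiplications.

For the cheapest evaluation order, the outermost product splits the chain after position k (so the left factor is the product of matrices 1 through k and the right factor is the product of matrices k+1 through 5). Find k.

4

Adjacent pairs: PQ = 29·16·16 = 7424; QR = 16·16·21 = 5376; RS = 16·21·12 = 4032; ST = 21·12·29 = 7308.
Length 3: P..R: k=1: 0+5376+29·16·21=15120; k=2: 7424+0+29·16·21=17168 → min 15120 | Q..S: k=2: 0+4032+16·16·12=7104; k=3: 5376+0+16·21·12=9408 → min 7104 | R..T: k=3: 0+7308+16·21·29=17052; k=4: 4032+0+16·12·29=9600 → min 9600.
Length 4: P..S: k=1: 0+7104+29·16·12=12672; k=2: 7424+4032+29·16·12=17024; k=3: 15120+0+29·21·12=22428 → min 12672 | Q..T: k=2: 0+9600+16·16·29=17024; k=3: 5376+7308+16·21·29=22428; k=4: 7104+0+16·12·29=12672 → min 12672.
Top-level splits: k=1: (P..P)·(Q..T) → 0+12672+29·16·29 = 26128; k=2: (P..Q)·(R..T) → 7424+9600+29·16·29 = 30480; k=3: (P..R)·(S..T) → 15120+7308+29·21·29 = 40089; k=4: (P..S)·(T..T) → 12672+0+29·12·29 = 22764.
Best split is after S, i.e. k = 4.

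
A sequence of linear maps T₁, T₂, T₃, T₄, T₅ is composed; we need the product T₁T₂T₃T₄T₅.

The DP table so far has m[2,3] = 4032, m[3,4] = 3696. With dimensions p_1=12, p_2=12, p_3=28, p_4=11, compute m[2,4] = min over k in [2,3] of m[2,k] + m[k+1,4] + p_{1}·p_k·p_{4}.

m[2,4] = min over k∈[2,3] of m[2,k]+m[k+1,4]+p_{1}·p_k·p_{4}.
k=2: 0 + 3696 + 12·12·11 = 5280; k=3: 4032 + 0 + 12·28·11 = 7728.
Minimum: 5280 at k=2.

5280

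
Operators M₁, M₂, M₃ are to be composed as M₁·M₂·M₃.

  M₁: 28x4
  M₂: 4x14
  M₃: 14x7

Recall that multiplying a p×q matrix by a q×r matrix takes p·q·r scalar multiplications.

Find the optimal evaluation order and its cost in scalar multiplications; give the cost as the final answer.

(M₁·(M₂·M₃)): cost 1176.
((M₁·M₂)·M₃): cost 4312.
Optimal: (M₁·(M₂·M₃)) with cost 1176.

1176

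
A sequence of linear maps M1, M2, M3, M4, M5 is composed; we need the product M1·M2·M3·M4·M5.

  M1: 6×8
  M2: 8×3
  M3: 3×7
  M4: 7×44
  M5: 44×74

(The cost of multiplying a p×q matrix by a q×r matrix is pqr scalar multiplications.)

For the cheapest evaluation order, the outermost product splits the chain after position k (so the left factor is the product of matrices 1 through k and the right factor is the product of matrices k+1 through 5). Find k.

2

Adjacent pairs: M1M2 = 6·8·3 = 144; M2M3 = 8·3·7 = 168; M3M4 = 3·7·44 = 924; M4M5 = 7·44·74 = 22792.
Length 3: M1..M3: k=1: 0+168+6·8·7=504; k=2: 144+0+6·3·7=270 → min 270 | M2..M4: k=2: 0+924+8·3·44=1980; k=3: 168+0+8·7·44=2632 → min 1980 | M3..M5: k=3: 0+22792+3·7·74=24346; k=4: 924+0+3·44·74=10692 → min 10692.
Length 4: M1..M4: k=1: 0+1980+6·8·44=4092; k=2: 144+924+6·3·44=1860; k=3: 270+0+6·7·44=2118 → min 1860 | M2..M5: k=2: 0+10692+8·3·74=12468; k=3: 168+22792+8·7·74=27104; k=4: 1980+0+8·44·74=28028 → min 12468.
Top-level splits: k=1: (M1..M1)·(M2..M5) → 0+12468+6·8·74 = 16020; k=2: (M1..M2)·(M3..M5) → 144+10692+6·3·74 = 12168; k=3: (M1..M3)·(M4..M5) → 270+22792+6·7·74 = 26170; k=4: (M1..M4)·(M5..M5) → 1860+0+6·44·74 = 21396.
Best split is after M2, i.e. k = 2.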